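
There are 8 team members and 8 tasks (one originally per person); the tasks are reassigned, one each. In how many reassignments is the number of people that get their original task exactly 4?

630

Choose which 4 of the 8 are fixed: C(8,4) = 70.
The remaining 4 must be deranged: !4 = 9.
Total: 70 × 9 = 630.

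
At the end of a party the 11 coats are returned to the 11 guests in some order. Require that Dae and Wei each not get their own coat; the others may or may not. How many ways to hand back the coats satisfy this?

Inclusion-exclusion on the 2 forbidden self-matches:
Σ_{j=0}^{2} (-1)^j C(2,j)(11-j)!
= C(2,0)·11! - C(2,1)·10! + C(2,2)·9!
= 39916800 - 7257600 + 362880
= 33022080

33022080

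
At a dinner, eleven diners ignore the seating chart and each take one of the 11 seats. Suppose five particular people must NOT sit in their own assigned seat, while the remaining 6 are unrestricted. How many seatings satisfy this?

Let A_j be the event that the j-th constrained one is fixed. By inclusion-exclusion over the 5 events:
Σ_{j=0}^{5} (-1)^j C(5,j)(11-j)!
= C(5,0)·11! - C(5,1)·10! + C(5,2)·9! - C(5,3)·8! + C(5,4)·7! - C(5,5)·6!
= 39916800 - 18144000 + 3628800 - 403200 + 25200 - 720
= 25022880

25022880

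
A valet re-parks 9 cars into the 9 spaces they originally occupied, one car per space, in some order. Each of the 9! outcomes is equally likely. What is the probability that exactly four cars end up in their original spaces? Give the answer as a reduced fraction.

11/720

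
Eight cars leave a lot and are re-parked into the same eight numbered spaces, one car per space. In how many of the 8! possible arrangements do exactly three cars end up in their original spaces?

2464

Choose which 3 of the 8 are fixed: C(8,3) = 56.
The other 5 form a derangement: !5 = 44.
Total: 56 × 44 = 2464.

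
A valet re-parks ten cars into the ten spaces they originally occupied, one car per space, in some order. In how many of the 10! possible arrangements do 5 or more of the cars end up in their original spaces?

13264

# with exactly i fixed is C(10,i)·!(10-i); sum over i=5..10:
  i=5: C(10,5)·!5 = 252·44 = 11088
  i=6: C(10,6)·!4 = 210·9 = 1890
  i=7: C(10,7)·!3 = 120·2 = 240
  i=8: C(10,8)·!2 = 45·1 = 45
  i=9: C(10,9)·!1 = 10·0 = 0
  i=10: C(10,10)·!0 = 1·1 = 1
Total = 13264.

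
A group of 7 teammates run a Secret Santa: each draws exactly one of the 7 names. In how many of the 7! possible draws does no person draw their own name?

1854

The subfactorial !7 = [7!/e] (nearest integer).
7! = 5040, and 5040/e ≈ 1854.11, so !7 = 1854.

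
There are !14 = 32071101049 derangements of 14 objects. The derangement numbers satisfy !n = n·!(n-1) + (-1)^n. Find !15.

481066515734

!15 = 15·32071101049 - 1 = 481066515734.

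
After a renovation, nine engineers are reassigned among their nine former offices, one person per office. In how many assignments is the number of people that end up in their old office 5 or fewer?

362675

# with exactly i fixed is C(9,i)·!(9-i); sum over i=0..5:
  i=0: C(9,0)·!9 = 1·133496 = 133496
  i=1: C(9,1)·!8 = 9·14833 = 133497
  i=2: C(9,2)·!7 = 36·1854 = 66744
  i=3: C(9,3)·!6 = 84·265 = 22260
  i=4: C(9,4)·!5 = 126·44 = 5544
  i=5: C(9,5)·!4 = 126·9 = 1134
Total = 362675.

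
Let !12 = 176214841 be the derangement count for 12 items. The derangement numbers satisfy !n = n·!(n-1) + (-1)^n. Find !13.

!13 = 13·176214841 - 1 = 2290792932.

2290792932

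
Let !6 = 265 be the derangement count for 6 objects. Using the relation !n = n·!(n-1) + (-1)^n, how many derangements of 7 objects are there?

!7 = 7·265 - 1 = 1854.

1854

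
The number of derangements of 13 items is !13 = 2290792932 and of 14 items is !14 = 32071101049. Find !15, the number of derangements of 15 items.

!15 = (15-1)·(!14 + !13) = 14·(32071101049 + 2290792932) = 14·34361893981 = 481066515734.

481066515734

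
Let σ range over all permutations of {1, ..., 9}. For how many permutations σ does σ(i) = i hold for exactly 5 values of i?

1134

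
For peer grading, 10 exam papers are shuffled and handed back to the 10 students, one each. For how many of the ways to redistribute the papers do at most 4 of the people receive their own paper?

Sum C(10,i)·!(10-i) for i = 0..4:
  i=0: C(10,0)·!10 = 1·1334961 = 1334961
  i=1: C(10,1)·!9 = 10·133496 = 1334960
  i=2: C(10,2)·!8 = 45·14833 = 667485
  i=3: C(10,3)·!7 = 120·1854 = 222480
  i=4: C(10,4)·!6 = 210·265 = 55650
Total = 3615536.

3615536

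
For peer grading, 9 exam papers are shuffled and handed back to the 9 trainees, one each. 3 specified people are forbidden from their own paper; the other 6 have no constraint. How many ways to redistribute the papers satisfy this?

Let A_j be the event that the j-th constrained one is fixed. By inclusion-exclusion over the 3 events:
Σ_{j=0}^{3} (-1)^j C(3,j)(9-j)!
= C(3,0)·9! - C(3,1)·8! + C(3,2)·7! - C(3,3)·6!
= 362880 - 120960 + 15120 - 720
= 256320

256320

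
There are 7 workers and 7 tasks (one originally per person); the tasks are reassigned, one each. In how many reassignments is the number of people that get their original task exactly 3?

Pick the 3 fixed positions: C(7,3) = 35 ways.
The other 4 form a derangement: !4 = 9.
Total: 35 × 9 = 315.

315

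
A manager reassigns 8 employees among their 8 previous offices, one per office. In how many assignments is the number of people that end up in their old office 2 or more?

Sum C(8,i)·!(8-i) for i = 2..8:
  i=2: C(8,2)·!6 = 28·265 = 7420
  i=3: C(8,3)·!5 = 56·44 = 2464
  i=4: C(8,4)·!4 = 70·9 = 630
  i=5: C(8,5)·!3 = 56·2 = 112
  i=6: C(8,6)·!2 = 28·1 = 28
  i=7: C(8,7)·!1 = 8·0 = 0
  i=8: C(8,8)·!0 = 1·1 = 1
Total = 10655.

10655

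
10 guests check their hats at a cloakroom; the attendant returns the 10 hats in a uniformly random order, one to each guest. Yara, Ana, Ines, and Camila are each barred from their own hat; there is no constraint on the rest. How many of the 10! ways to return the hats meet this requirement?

2399760

Let A_j be the event that the j-th constrained one is fixed. By inclusion-exclusion over the 4 events:
Σ_{j=0}^{4} (-1)^j C(4,j)(10-j)!
= C(4,0)·10! - C(4,1)·9! + C(4,2)·8! - C(4,3)·7! + C(4,4)·6!
= 3628800 - 1451520 + 241920 - 20160 + 720
= 2399760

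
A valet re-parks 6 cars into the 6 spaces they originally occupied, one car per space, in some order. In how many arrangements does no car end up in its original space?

265

The subfactorial !6 = [6!/e] (nearest integer).
6! = 720, and 720/e ≈ 264.87, so !6 = 265.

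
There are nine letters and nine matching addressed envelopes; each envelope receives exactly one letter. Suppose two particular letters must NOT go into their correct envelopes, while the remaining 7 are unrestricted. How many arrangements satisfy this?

287280

Inclusion-exclusion on the 2 forbidden self-matches:
Σ_{j=0}^{2} (-1)^j C(2,j)(9-j)!
= C(2,0)·9! - C(2,1)·8! + C(2,2)·7!
= 362880 - 80640 + 5040
= 287280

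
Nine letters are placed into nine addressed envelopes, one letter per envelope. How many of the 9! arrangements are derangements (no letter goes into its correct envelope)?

133496

!9 = 9! · Σ_{k=0}^{9} (-1)^k/k!
= 9! - 9!/1! + 9!/2! - 9!/3! + 9!/4! - 9!/5! + 9!/6! - 9!/7! + 9!/8! - 9!/9!
= 362880 - 362880 + 181440 - 60480 + 15120 - 3024 + 504 - 72 + 9 - 1
= 133496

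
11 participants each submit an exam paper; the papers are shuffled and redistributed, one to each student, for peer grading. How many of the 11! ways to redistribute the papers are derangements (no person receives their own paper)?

14684570

The subfactorial !11 = [11!/e] (nearest integer).
11! = 39916800, and 39916800/e ≈ 14684570.08, so !11 = 14684570.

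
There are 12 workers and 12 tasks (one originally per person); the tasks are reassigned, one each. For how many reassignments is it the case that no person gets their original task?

The number of derangements of 12 is !12 = Σ_{k=0}^{12} (-1)^k·12!/k!
= 12! - 12!/1! + 12!/2! - 12!/3! + 12!/4! - 12!/5! + 12!/6! - 12!/7! + 12!/8! - 12!/9! + 12!/10! - 12!/11! + 12!/12!
= 479001600 - 479001600 + 239500800 - 79833600 + 19958400 - 3991680 + 665280 - 95040 + 11880 - 1320 + 132 - 12 + 1
= 176214841

176214841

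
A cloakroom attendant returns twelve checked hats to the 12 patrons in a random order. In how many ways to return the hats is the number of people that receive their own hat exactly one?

Pick the single fixed position: C(12,1) = 12 ways.
The other 11 form a derangement: !11 = 14684570.
Total: 12 × 14684570 = 176214840.

176214840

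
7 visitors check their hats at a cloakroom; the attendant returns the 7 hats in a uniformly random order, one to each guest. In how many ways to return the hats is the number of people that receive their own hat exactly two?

924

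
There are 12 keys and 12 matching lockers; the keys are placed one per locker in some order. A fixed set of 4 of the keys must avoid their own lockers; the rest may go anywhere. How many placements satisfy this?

339696000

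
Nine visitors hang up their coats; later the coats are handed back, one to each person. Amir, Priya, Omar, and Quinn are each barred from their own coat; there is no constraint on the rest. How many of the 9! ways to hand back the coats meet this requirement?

229080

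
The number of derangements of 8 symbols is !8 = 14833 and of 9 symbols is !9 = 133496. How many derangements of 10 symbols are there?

!10 = (10-1)·(!9 + !8) = 9·(133496 + 14833) = 9·148329 = 1334961.

1334961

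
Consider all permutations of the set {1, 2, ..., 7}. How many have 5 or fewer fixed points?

Sum C(7,i)·!(7-i) for i = 0..5:
  i=0: C(7,0)·!7 = 1·1854 = 1854
  i=1: C(7,1)·!6 = 7·265 = 1855
  i=2: C(7,2)·!5 = 21·44 = 924
  i=3: C(7,3)·!4 = 35·9 = 315
  i=4: C(7,4)·!3 = 35·2 = 70
  i=5: C(7,5)·!2 = 21·1 = 21
Total = 5039.

5039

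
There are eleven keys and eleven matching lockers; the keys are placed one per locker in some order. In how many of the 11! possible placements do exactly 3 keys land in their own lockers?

2447445

Pick the 3 fixed positions: C(11,3) = 165 ways.
The other 8 form a derangement: !8 = 14833.
Total: 165 × 14833 = 2447445.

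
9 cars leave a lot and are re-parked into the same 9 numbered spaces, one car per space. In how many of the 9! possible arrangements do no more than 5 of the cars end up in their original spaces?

362675

# with exactly i fixed is C(9,i)·!(9-i); sum over i=0..5:
  i=0: C(9,0)·!9 = 1·133496 = 133496
  i=1: C(9,1)·!8 = 9·14833 = 133497
  i=2: C(9,2)·!7 = 36·1854 = 66744
  i=3: C(9,3)·!6 = 84·265 = 22260
  i=4: C(9,4)·!5 = 126·44 = 5544
  i=5: C(9,5)·!4 = 126·9 = 1134
Total = 362675.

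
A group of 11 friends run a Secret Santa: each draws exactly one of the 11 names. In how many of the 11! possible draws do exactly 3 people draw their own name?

2447445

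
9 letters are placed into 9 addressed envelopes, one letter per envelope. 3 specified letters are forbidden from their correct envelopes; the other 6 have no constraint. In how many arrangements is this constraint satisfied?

256320

Let A_j be the event that the j-th constrained one is fixed. By inclusion-exclusion over the 3 events:
Σ_{j=0}^{3} (-1)^j C(3,j)(9-j)!
= C(3,0)·9! - C(3,1)·8! + C(3,2)·7! - C(3,3)·6!
= 362880 - 120960 + 15120 - 720
= 256320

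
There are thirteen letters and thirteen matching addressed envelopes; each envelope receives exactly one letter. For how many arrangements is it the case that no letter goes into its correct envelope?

2290792932

The number of derangements of 13 is !13 = Σ_{k=0}^{13} (-1)^k·13!/k!
= 13! - 13!/1! + 13!/2! - 13!/3! + 13!/4! - 13!/5! + 13!/6! - 13!/7! + 13!/8! - 13!/9! + 13!/10! - 13!/11! + 13!/12! - 13!/13!
= 6227020800 - 6227020800 + 3113510400 - 1037836800 + 259459200 - 51891840 + 8648640 - 1235520 + 154440 - 17160 + 1716 - 156 + 13 - 1
= 2290792932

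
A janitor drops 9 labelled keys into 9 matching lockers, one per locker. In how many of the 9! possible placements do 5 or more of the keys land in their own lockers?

# with exactly i fixed is C(9,i)·!(9-i); sum over i=5..9:
  i=5: C(9,5)·!4 = 126·9 = 1134
  i=6: C(9,6)·!3 = 84·2 = 168
  i=7: C(9,7)·!2 = 36·1 = 36
  i=8: C(9,8)·!1 = 9·0 = 0
  i=9: C(9,9)·!0 = 1·1 = 1
Total = 1339.

1339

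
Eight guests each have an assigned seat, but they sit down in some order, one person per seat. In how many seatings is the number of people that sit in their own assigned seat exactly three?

Choose which 3 of the 8 are fixed: C(8,3) = 56.
The other 5 form a derangement: !5 = 44.
Total: 56 × 44 = 2464.

2464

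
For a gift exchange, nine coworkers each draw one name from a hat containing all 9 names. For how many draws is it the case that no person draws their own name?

133496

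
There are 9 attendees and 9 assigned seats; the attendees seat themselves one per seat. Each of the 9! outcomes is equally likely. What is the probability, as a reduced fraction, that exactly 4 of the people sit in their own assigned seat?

Favorable outcomes: C(9,4)·!5 = 126·44 = 5544.
Total outcomes: 9! = 362880.
Probability = 5544/362880 = 11/720.

11/720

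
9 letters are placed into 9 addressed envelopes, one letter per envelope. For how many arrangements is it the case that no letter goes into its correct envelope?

Use !n = (n-1)(!(n-1) + !(n-2)).
!9 = 8·(14833 + 1854) = 8·16687 = 133496

133496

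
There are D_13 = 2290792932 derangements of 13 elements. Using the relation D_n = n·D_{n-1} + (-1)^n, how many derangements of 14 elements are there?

D_14 = 14·2290792932 + 1 = 32071101049.

32071101049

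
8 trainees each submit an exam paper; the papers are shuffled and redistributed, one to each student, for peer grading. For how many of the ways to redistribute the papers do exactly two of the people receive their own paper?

7420

Pick the 2 fixed positions: C(8,2) = 28 ways.
The remaining 6 must be deranged: !6 = 265.
Total: 28 × 265 = 7420.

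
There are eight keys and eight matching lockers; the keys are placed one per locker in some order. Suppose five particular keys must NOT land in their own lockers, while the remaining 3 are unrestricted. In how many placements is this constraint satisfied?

21234

Inclusion-exclusion on the 5 forbidden self-matches:
Σ_{j=0}^{5} (-1)^j C(5,j)(8-j)!
= C(5,0)·8! - C(5,1)·7! + C(5,2)·6! - C(5,3)·5! + C(5,4)·4! - C(5,5)·3!
= 40320 - 25200 + 7200 - 1200 + 120 - 6
= 21234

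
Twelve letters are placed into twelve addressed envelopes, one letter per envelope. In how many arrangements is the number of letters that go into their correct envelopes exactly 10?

66

Choose which 10 of the 12 are fixed: C(12,10) = 66.
The other 2 form a derangement: !2 = 1.
Total: 66 × 1 = 66.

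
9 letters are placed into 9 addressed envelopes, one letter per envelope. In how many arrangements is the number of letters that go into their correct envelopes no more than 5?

362675

Sum C(9,i)·!(9-i) for i = 0..5:
  i=0: C(9,0)·!9 = 1·133496 = 133496
  i=1: C(9,1)·!8 = 9·14833 = 133497
  i=2: C(9,2)·!7 = 36·1854 = 66744
  i=3: C(9,3)·!6 = 84·265 = 22260
  i=4: C(9,4)·!5 = 126·44 = 5544
  i=5: C(9,5)·!4 = 126·9 = 1134
Total = 362675.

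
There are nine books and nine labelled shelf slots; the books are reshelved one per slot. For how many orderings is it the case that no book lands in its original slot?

133496

!9 = 9! · Σ_{k=0}^{9} (-1)^k/k!
= 9! - 9!/1! + 9!/2! - 9!/3! + 9!/4! - 9!/5! + 9!/6! - 9!/7! + 9!/8! - 9!/9!
= 362880 - 362880 + 181440 - 60480 + 15120 - 3024 + 504 - 72 + 9 - 1
= 133496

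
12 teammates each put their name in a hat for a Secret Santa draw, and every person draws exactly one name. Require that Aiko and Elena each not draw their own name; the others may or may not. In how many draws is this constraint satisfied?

Inclusion-exclusion on the 2 forbidden self-matches:
Σ_{j=0}^{2} (-1)^j C(2,j)(12-j)!
= C(2,0)·12! - C(2,1)·11! + C(2,2)·10!
= 479001600 - 79833600 + 3628800
= 402796800

402796800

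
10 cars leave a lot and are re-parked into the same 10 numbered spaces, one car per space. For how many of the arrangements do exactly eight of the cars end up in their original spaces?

45

Pick the 8 fixed positions: C(10,8) = 45 ways.
The remaining 2 must be deranged: !2 = 1.
Total: 45 × 1 = 45.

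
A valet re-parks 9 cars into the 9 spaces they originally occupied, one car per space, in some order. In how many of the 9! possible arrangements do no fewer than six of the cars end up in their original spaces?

205

# with exactly i fixed is C(9,i)·!(9-i); sum over i=6..9:
  i=6: C(9,6)·!3 = 84·2 = 168
  i=7: C(9,7)·!2 = 36·1 = 36
  i=8: C(9,8)·!1 = 9·0 = 0
  i=9: C(9,9)·!0 = 1·1 = 1
Total = 205.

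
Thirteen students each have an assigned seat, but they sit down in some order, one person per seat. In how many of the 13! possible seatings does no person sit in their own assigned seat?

Recurrence: !13 = 13·!12 + (-1)^13.
!13 = 13·176214841 - 1 = 2290792932

2290792932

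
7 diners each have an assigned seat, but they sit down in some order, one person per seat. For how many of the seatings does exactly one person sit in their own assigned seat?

1855

Choose which one of the 7 is fixed: C(7,1) = 7.
The remaining 6 must be deranged: !6 = 265.
Total: 7 × 265 = 1855.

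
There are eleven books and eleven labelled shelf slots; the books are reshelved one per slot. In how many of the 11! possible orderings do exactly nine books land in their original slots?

Choose which 9 of the 11 are fixed: C(11,9) = 55.
The other 2 form a derangement: !2 = 1.
Total: 55 × 1 = 55.

55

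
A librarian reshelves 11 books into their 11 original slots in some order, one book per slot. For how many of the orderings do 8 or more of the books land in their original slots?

# with exactly i fixed is C(11,i)·!(11-i); sum over i=8..11:
  i=8: C(11,8)·!3 = 165·2 = 330
  i=9: C(11,9)·!2 = 55·1 = 55
  i=10: C(11,10)·!1 = 11·0 = 0
  i=11: C(11,11)·!0 = 1·1 = 1
Total = 386.

386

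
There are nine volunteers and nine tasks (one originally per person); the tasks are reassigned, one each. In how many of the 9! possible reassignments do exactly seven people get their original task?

36

Pick the 7 fixed positions: C(9,7) = 36 ways.
The remaining 2 must be deranged: !2 = 1.
Total: 36 × 1 = 36.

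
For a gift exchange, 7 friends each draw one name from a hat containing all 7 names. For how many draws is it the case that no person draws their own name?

The subfactorial !7 = [7!/e] (nearest integer).
7! = 5040, and 5040/e ≈ 1854.11, so !7 = 1854.

1854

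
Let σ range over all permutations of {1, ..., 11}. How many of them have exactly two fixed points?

Choose which 2 of the 11 are fixed: C(11,2) = 55.
The other 9 form a derangement: !9 = 133496.
Total: 55 × 133496 = 7342280.

7342280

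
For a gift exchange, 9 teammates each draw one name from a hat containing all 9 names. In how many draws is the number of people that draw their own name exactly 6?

Choose which 6 of the 9 are fixed: C(9,6) = 84.
The remaining 3 must be deranged: !3 = 2.
Total: 84 × 2 = 168.

168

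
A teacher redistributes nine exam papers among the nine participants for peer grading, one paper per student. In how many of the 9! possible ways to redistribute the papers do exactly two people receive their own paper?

66744

Pick the 2 fixed positions: C(9,2) = 36 ways.
The other 7 form a derangement: !7 = 1854.
Total: 36 × 1854 = 66744.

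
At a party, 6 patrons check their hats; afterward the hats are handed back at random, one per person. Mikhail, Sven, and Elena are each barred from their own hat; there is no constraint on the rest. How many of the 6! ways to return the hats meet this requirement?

426

Inclusion-exclusion on the 3 forbidden self-matches:
Σ_{j=0}^{3} (-1)^j C(3,j)(6-j)!
= C(3,0)·6! - C(3,1)·5! + C(3,2)·4! - C(3,3)·3!
= 720 - 360 + 72 - 6
= 426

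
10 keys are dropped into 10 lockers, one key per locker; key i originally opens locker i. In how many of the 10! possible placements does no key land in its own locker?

1334961

Recurrence: !10 = 9·(!9 + !8).
!10 = 9·(133496 + 14833) = 9·148329 = 1334961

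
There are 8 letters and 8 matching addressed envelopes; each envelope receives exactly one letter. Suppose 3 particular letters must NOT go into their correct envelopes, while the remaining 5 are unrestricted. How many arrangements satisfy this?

Let A_j be the event that the j-th constrained one is fixed. By inclusion-exclusion over the 3 events:
Σ_{j=0}^{3} (-1)^j C(3,j)(8-j)!
= C(3,0)·8! - C(3,1)·7! + C(3,2)·6! - C(3,3)·5!
= 40320 - 15120 + 2160 - 120
= 27240

27240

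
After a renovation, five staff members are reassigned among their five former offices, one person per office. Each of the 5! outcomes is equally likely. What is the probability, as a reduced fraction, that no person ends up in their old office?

Favorable outcomes: !5 = 44.
Total outcomes: 5! = 120.
Probability = 44/120 = 11/30.

11/30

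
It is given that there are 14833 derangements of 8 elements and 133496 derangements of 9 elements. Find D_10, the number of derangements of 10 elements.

1334961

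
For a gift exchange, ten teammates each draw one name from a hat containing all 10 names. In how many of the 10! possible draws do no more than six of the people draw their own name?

Sum C(10,i)·!(10-i) for i = 0..6:
  i=0: C(10,0)·!10 = 1·1334961 = 1334961
  i=1: C(10,1)·!9 = 10·133496 = 1334960
  i=2: C(10,2)·!8 = 45·14833 = 667485
  i=3: C(10,3)·!7 = 120·1854 = 222480
  i=4: C(10,4)·!6 = 210·265 = 55650
  i=5: C(10,5)·!5 = 252·44 = 11088
  i=6: C(10,6)·!4 = 210·9 = 1890
Total = 3628514.

3628514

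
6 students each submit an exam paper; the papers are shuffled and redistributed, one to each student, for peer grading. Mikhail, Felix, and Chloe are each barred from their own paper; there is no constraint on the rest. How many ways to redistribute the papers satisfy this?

426

Let A_j be the event that the j-th constrained one is fixed. By inclusion-exclusion over the 3 events:
Σ_{j=0}^{3} (-1)^j C(3,j)(6-j)!
= C(3,0)·6! - C(3,1)·5! + C(3,2)·4! - C(3,3)·3!
= 720 - 360 + 72 - 6
= 426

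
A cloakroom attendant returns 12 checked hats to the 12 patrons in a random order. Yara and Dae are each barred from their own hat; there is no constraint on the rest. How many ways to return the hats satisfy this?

Let A_j be the event that the j-th constrained one is fixed. By inclusion-exclusion over the 2 events:
Σ_{j=0}^{2} (-1)^j C(2,j)(12-j)!
= C(2,0)·12! - C(2,1)·11! + C(2,2)·10!
= 479001600 - 79833600 + 3628800
= 402796800

402796800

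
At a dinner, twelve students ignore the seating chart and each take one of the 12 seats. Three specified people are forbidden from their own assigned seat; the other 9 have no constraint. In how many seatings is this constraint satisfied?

369774720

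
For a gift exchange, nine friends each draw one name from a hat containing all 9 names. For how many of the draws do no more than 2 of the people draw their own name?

333737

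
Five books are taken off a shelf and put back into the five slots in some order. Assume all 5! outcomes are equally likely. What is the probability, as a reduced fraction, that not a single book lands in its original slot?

Favorable outcomes: !5 = 44.
Total outcomes: 5! = 120.
Probability = 44/120 = 11/30.

11/30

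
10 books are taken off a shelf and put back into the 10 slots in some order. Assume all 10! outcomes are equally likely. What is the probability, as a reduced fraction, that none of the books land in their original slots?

16481/44800

Favorable outcomes: !10 = 1334961.
Total outcomes: 10! = 3628800.
Probability = 1334961/3628800 = 16481/44800.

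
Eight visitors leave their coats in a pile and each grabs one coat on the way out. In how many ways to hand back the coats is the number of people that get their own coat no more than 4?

40179

Sum C(8,i)·!(8-i) for i = 0..4:
  i=0: C(8,0)·!8 = 1·14833 = 14833
  i=1: C(8,1)·!7 = 8·1854 = 14832
  i=2: C(8,2)·!6 = 28·265 = 7420
  i=3: C(8,3)·!5 = 56·44 = 2464
  i=4: C(8,4)·!4 = 70·9 = 630
Total = 40179.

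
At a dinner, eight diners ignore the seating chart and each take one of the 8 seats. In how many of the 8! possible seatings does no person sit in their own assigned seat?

14833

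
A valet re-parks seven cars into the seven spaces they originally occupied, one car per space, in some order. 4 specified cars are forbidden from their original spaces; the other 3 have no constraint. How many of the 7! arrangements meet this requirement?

2790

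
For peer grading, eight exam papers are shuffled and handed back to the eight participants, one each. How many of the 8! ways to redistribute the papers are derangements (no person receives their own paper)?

14833

The subfactorial !8 = [8!/e] (nearest integer).
8! = 40320, and 40320/e ≈ 14832.90, so !8 = 14833.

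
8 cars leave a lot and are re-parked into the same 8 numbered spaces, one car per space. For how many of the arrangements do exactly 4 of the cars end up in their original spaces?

630

Choose which 4 of the 8 are fixed: C(8,4) = 70.
The other 4 form a derangement: !4 = 9.
Total: 70 × 9 = 630.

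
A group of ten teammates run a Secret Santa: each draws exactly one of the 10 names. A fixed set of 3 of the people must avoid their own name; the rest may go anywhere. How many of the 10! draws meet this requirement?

2656080

Inclusion-exclusion on the 3 forbidden self-matches:
Σ_{j=0}^{3} (-1)^j C(3,j)(10-j)!
= C(3,0)·10! - C(3,1)·9! + C(3,2)·8! - C(3,3)·7!
= 3628800 - 1088640 + 120960 - 5040
= 2656080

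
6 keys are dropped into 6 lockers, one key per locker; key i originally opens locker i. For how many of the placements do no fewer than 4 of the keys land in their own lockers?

16

# with exactly i fixed is C(6,i)·!(6-i); sum over i=4..6:
  i=4: C(6,4)·!2 = 15·1 = 15
  i=5: C(6,5)·!1 = 6·0 = 0
  i=6: C(6,6)·!0 = 1·1 = 1
Total = 16.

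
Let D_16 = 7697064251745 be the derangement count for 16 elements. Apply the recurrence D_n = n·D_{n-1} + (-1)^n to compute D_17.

D_17 = 17·7697064251745 - 1 = 130850092279664.

130850092279664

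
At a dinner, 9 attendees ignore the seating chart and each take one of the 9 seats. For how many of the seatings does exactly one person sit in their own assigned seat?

133497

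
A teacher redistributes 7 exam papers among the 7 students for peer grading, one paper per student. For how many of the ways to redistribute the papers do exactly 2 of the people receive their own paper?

924

Pick the 2 fixed positions: C(7,2) = 21 ways.
The remaining 5 must be deranged: !5 = 44.
Total: 21 × 44 = 924.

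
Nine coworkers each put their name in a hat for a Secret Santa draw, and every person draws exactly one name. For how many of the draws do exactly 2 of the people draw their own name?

66744

Choose which 2 of the 9 are fixed: C(9,2) = 36.
The remaining 7 must be deranged: !7 = 1854.
Total: 36 × 1854 = 66744.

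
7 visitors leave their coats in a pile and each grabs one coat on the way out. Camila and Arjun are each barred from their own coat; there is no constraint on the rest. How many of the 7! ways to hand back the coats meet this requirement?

Inclusion-exclusion on the 2 forbidden self-matches:
Σ_{j=0}^{2} (-1)^j C(2,j)(7-j)!
= C(2,0)·7! - C(2,1)·6! + C(2,2)·5!
= 5040 - 1440 + 120
= 3720

3720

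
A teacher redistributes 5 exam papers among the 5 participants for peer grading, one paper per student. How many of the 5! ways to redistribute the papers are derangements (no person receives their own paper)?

44

The subfactorial !5 = [5!/e] (nearest integer).
5! = 120, and 120/e ≈ 44.15, so !5 = 44.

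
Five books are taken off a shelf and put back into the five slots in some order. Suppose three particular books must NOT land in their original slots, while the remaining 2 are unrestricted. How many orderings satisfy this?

64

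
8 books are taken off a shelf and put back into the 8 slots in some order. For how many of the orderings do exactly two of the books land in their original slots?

7420

Choose which 2 of the 8 are fixed: C(8,2) = 28.
The other 6 form a derangement: !6 = 265.
Total: 28 × 265 = 7420.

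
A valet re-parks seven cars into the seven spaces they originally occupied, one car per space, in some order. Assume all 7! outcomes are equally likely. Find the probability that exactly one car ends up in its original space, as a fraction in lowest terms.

Favorable outcomes: C(7,1)·!6 = 7·265 = 1855.
Total outcomes: 7! = 5040.
Probability = 1855/5040 = 53/144.

53/144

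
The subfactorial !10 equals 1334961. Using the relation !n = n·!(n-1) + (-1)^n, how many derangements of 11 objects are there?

14684570

!11 = 11·1334961 - 1 = 14684570.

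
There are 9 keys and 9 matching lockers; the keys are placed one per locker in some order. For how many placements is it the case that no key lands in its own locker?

133496

By inclusion-exclusion, !9 = Σ (-1)^k · 9!/k! for k=0..9
= 9! - 9!/1! + 9!/2! - 9!/3! + 9!/4! - 9!/5! + 9!/6! - 9!/7! + 9!/8! - 9!/9!
= 362880 - 362880 + 181440 - 60480 + 15120 - 3024 + 504 - 72 + 9 - 1
= 133496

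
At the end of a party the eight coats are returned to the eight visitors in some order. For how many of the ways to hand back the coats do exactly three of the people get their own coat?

2464

Choose which 3 of the 8 are fixed: C(8,3) = 56.
The remaining 5 must be deranged: !5 = 44.
Total: 56 × 44 = 2464.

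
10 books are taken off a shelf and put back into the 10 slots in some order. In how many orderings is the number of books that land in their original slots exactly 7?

Pick the 7 fixed positions: C(10,7) = 120 ways.
The remaining 3 must be deranged: !3 = 2.
Total: 120 × 2 = 240.

240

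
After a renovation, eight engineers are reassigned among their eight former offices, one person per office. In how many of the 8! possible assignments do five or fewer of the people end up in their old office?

40291

Sum C(8,i)·!(8-i) for i = 0..5:
  i=0: C(8,0)·!8 = 1·14833 = 14833
  i=1: C(8,1)·!7 = 8·1854 = 14832
  i=2: C(8,2)·!6 = 28·265 = 7420
  i=3: C(8,3)·!5 = 56·44 = 2464
  i=4: C(8,4)·!4 = 70·9 = 630
  i=5: C(8,5)·!3 = 56·2 = 112
Total = 40291.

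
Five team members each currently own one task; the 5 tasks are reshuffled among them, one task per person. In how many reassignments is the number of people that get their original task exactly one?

Choose which one of the 5 is fixed: C(5,1) = 5.
The remaining 4 must be deranged: !4 = 9.
Total: 5 × 9 = 45.

45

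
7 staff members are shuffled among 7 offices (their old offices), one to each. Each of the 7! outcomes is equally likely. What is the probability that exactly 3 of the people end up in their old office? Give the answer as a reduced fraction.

Favorable outcomes: C(7,3)·!4 = 35·9 = 315.
Total outcomes: 7! = 5040.
Probability = 315/5040 = 1/16.

1/16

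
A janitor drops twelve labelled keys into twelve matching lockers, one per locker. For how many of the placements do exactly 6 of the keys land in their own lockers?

244860

Pick the 6 fixed positions: C(12,6) = 924 ways.
The other 6 form a derangement: !6 = 265.
Total: 924 × 265 = 244860.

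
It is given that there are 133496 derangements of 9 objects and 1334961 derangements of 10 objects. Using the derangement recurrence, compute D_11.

14684570

D_11 = (11-1)·(D_10 + D_9) = 10·(1334961 + 133496) = 10·1468457 = 14684570.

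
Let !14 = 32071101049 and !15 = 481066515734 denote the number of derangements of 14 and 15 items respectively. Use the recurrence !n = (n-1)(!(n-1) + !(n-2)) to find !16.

7697064251745

!16 = (16-1)·(!15 + !14) = 15·(481066515734 + 32071101049) = 15·513137616783 = 7697064251745.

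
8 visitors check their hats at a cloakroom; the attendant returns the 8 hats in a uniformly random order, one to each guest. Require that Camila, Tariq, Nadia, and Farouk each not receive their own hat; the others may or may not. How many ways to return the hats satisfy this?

Inclusion-exclusion on the 4 forbidden self-matches:
Σ_{j=0}^{4} (-1)^j C(4,j)(8-j)!
= C(4,0)·8! - C(4,1)·7! + C(4,2)·6! - C(4,3)·5! + C(4,4)·4!
= 40320 - 20160 + 4320 - 480 + 24
= 24024

24024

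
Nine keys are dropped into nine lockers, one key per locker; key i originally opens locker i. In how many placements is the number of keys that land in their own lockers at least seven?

37

Sum C(9,i)·!(9-i) for i = 7..9:
  i=7: C(9,7)·!2 = 36·1 = 36
  i=8: C(9,8)·!1 = 9·0 = 0
  i=9: C(9,9)·!0 = 1·1 = 1
Total = 37.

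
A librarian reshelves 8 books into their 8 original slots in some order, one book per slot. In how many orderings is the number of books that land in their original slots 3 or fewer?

39549

# with exactly i fixed is C(8,i)·!(8-i); sum over i=0..3:
  i=0: C(8,0)·!8 = 1·14833 = 14833
  i=1: C(8,1)·!7 = 8·1854 = 14832
  i=2: C(8,2)·!6 = 28·265 = 7420
  i=3: C(8,3)·!5 = 56·44 = 2464
Total = 39549.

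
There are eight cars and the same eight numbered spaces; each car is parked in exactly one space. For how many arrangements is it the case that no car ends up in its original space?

14833

!8 is the nearest integer to 8!/e.
8! = 40320, and 40320/e ≈ 14832.90, so !8 = 14833.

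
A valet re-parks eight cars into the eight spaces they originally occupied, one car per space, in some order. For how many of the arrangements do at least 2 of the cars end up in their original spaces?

10655

Sum C(8,i)·!(8-i) for i = 2..8:
  i=2: C(8,2)·!6 = 28·265 = 7420
  i=3: C(8,3)·!5 = 56·44 = 2464
  i=4: C(8,4)·!4 = 70·9 = 630
  i=5: C(8,5)·!3 = 56·2 = 112
  i=6: C(8,6)·!2 = 28·1 = 28
  i=7: C(8,7)·!1 = 8·0 = 0
  i=8: C(8,8)·!0 = 1·1 = 1
Total = 10655.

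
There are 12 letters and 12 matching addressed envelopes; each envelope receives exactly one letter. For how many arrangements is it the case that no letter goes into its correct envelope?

176214841

Recurrence: !12 = 11·(!11 + !10).
!12 = 11·(14684570 + 1334961) = 11·16019531 = 176214841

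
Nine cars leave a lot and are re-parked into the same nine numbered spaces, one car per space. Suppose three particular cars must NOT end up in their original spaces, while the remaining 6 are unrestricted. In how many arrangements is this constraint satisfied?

256320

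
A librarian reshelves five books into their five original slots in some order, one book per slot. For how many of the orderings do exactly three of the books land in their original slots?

10

Pick the 3 fixed positions: C(5,3) = 10 ways.
The other 2 form a derangement: !2 = 1.
Total: 10 × 1 = 10.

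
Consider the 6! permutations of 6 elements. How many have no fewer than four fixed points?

# with exactly i fixed is C(6,i)·!(6-i); sum over i=4..6:
  i=4: C(6,4)·!2 = 15·1 = 15
  i=5: C(6,5)·!1 = 6·0 = 0
  i=6: C(6,6)·!0 = 1·1 = 1
Total = 16.

16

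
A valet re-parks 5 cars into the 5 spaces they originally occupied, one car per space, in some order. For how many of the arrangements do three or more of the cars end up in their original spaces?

11

# with exactly i fixed is C(5,i)·!(5-i); sum over i=3..5:
  i=3: C(5,3)·!2 = 10·1 = 10
  i=4: C(5,4)·!1 = 5·0 = 0
  i=5: C(5,5)·!0 = 1·1 = 1
Total = 11.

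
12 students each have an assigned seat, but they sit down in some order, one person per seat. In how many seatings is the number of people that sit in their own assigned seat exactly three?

Choose which 3 of the 12 are fixed: C(12,3) = 220.
The remaining 9 must be deranged: !9 = 133496.
Total: 220 × 133496 = 29369120.

29369120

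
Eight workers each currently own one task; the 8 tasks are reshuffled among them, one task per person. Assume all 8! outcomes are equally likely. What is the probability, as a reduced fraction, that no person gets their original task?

Favorable outcomes: !8 = 14833.
Total outcomes: 8! = 40320.
Probability = 14833/40320 = 2119/5760.

2119/5760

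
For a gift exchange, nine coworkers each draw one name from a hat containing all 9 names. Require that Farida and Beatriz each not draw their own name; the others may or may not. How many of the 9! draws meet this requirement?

287280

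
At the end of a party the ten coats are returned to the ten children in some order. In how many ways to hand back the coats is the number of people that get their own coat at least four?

68914

# with exactly i fixed is C(10,i)·!(10-i); sum over i=4..10:
  i=4: C(10,4)·!6 = 210·265 = 55650
  i=5: C(10,5)·!5 = 252·44 = 11088
  i=6: C(10,6)·!4 = 210·9 = 1890
  i=7: C(10,7)·!3 = 120·2 = 240
  i=8: C(10,8)·!2 = 45·1 = 45
  i=9: C(10,9)·!1 = 10·0 = 0
  i=10: C(10,10)·!0 = 1·1 = 1
Total = 68914.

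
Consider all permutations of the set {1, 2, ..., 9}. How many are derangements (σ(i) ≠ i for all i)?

133496

!9 = 9! · Σ_{k=0}^{9} (-1)^k/k!
= 9! - 9!/1! + 9!/2! - 9!/3! + 9!/4! - 9!/5! + 9!/6! - 9!/7! + 9!/8! - 9!/9!
= 362880 - 362880 + 181440 - 60480 + 15120 - 3024 + 504 - 72 + 9 - 1
= 133496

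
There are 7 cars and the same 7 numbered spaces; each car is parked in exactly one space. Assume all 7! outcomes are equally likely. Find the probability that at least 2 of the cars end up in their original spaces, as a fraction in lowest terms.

1331/5040

Favorable outcomes: Σ_{i≥2} C(7,i)·!(7-i) = 21·44 + 35·9 + 35·2 + 21·1 + 7·0 + 1·1 = 1331.
Total outcomes: 7! = 5040.
Probability = 1331/5040 = 1331/5040.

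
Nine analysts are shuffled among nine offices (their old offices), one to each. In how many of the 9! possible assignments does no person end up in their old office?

Use !n = n·!(n-1) + (-1)^n.
!9 = 9·14833 - 1 = 133496

133496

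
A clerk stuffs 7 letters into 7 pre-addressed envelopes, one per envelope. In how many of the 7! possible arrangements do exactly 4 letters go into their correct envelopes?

Choose which 4 of the 7 are fixed: C(7,4) = 35.
The remaining 3 must be deranged: !3 = 2.
Total: 35 × 2 = 70.

70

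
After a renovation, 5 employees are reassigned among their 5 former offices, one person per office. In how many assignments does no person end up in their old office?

By inclusion-exclusion, !5 = Σ (-1)^k · 5!/k! for k=0..5
= 5! - 5!/1! + 5!/2! - 5!/3! + 5!/4! - 5!/5!
= 120 - 120 + 60 - 20 + 5 - 1
= 44

44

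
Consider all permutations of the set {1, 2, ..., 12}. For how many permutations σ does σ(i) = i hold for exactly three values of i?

29369120

Choose which 3 of the 12 are fixed: C(12,3) = 220.
The remaining 9 must be deranged: !9 = 133496.
Total: 220 × 133496 = 29369120.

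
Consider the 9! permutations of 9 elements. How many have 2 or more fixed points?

Sum C(9,i)·!(9-i) for i = 2..9:
  i=2: C(9,2)·!7 = 36·1854 = 66744
  i=3: C(9,3)·!6 = 84·265 = 22260
  i=4: C(9,4)·!5 = 126·44 = 5544
  i=5: C(9,5)·!4 = 126·9 = 1134
  i=6: C(9,6)·!3 = 84·2 = 168
  i=7: C(9,7)·!2 = 36·1 = 36
  i=8: C(9,8)·!1 = 9·0 = 0
  i=9: C(9,9)·!0 = 1·1 = 1
Total = 95887.

95887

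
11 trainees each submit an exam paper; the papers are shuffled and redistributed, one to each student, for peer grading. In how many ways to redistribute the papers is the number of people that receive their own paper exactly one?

Choose which one of the 11 is fixed: C(11,1) = 11.
The other 10 form a derangement: !10 = 1334961.
Total: 11 × 1334961 = 14684571.

14684571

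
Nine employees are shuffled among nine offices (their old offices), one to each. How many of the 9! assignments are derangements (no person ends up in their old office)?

133496

Use !n = (n-1)(!(n-1) + !(n-2)).
!9 = 8·(14833 + 1854) = 8·16687 = 133496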